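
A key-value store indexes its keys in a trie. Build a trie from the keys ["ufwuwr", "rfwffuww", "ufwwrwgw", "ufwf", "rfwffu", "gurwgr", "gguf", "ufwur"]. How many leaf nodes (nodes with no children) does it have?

A leaf is a node with no children — equivalently, the end of a word that is not a proper prefix of any other stored word.
Those words: "gguf", "gurwgr", "rfwffuww", "ufwf", "ufwur", "ufwuwr", "ufwwrwgw"
Leaf count: 7

7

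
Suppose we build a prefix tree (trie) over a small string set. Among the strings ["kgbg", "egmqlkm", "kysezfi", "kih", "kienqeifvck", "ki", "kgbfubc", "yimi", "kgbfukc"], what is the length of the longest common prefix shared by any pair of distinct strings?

The deepest shared node is where two words last agree before diverging.
"kgbfubc" and "kgbfukc" agree on "kgbfu" (5 characters) before diverging; nothing deeper is shared.
Longest shared-prefix length: 5

5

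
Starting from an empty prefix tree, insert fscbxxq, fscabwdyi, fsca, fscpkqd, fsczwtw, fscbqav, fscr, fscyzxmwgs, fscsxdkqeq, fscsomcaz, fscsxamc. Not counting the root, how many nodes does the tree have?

Trace insertions, counting only characters that open a new branch:
  "fscbxxq" → 7 new (f, s, c, b, x, x, q)
  "fscabwdyi" → prefix "fsc" already present; 6 new (a, b, w, d, y, i)
  "fsca" → prefix "fsca" already present; 0 new (none)
  "fscpkqd" → prefix "fsc" already present; 4 new (p, k, q, d)
  "fsczwtw" → prefix "fsc" already present; 4 new (z, w, t, w)
  "fscbqav" → prefix "fscb" already present; 3 new (q, a, v)
  "fscr" → prefix "fsc" already present; 1 new (r)
  "fscyzxmwgs" → prefix "fsc" already present; 7 new (y, z, x, m, w, g, s)
  "fscsxdkqeq" → prefix "fsc" already present; 7 new (s, x, d, k, q, e, q)
  "fscsomcaz" → prefix "fscs" already present; 5 new (o, m, c, a, z)
  "fscsxamc" → prefix "fscsx" already present; 3 new (a, m, c)
Total nodes = 7 + 6 + 0 + 4 + 4 + 3 + 1 + 7 + 7 + 5 + 3 = 47

47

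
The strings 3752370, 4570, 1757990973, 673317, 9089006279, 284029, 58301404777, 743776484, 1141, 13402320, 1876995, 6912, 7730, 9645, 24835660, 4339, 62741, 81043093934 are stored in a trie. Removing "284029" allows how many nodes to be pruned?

After clearing the end-marker at "284029", prune upward until reaching a node still needed by another word.
The suffix "84029" (5 nodes) is used only by "284029"; the node for "2" still has the child "4", so pruning stops there.
Nodes removed: 5

5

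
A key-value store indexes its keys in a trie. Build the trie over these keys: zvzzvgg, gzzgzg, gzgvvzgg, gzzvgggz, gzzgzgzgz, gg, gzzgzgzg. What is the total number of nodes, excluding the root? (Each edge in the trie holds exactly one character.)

Insert word by word; a character creates a node only if that edge doesn't already exist:
  "zvzzvgg" → 7 new (z, v, z, z, v, g, g)
  "gzzgzg" → 6 new (g, z, z, g, z, g)
  "gzgvvzgg" → prefix "gz" already present; 6 new (g, v, v, z, g, g)
  "gzzvgggz" → prefix "gzz" already present; 5 new (v, g, g, g, z)
  "gzzgzgzgz" → prefix "gzzgzg" already present; 3 new (z, g, z)
  "gg" → prefix "g" already present; 1 new (g)
  "gzzgzgzg" → prefix "gzzgzgzg" already present; 0 new (none)
Total nodes = 7 + 6 + 6 + 5 + 3 + 1 + 0 = 28

28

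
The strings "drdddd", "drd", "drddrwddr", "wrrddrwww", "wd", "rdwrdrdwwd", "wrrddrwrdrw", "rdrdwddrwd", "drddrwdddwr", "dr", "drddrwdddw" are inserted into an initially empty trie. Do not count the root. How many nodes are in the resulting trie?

For each word, the new-node count is its length minus the longest prefix already in the trie:
  "drdddd" → 6 new (d, r, d, d, d, d)
  "drd" → prefix "drd" already present; 0 new (none)
  "drddrwddr" → prefix "drdd" already present; 5 new (r, w, d, d, r)
  "wrrddrwww" → 9 new (w, r, r, d, d, r, w, w, w)
  "wd" → prefix "w" already present; 1 new (d)
  "rdwrdrdwwd" → 10 new (r, d, w, r, d, r, d, w, w, d)
  "wrrddrwrdrw" → prefix "wrrddrw" already present; 4 new (r, d, r, w)
  "rdrdwddrwd" → prefix "rd" already present; 8 new (r, d, w, d, d, r, w, d)
  "drddrwdddwr" → prefix "drddrwdd" already present; 3 new (d, w, r)
  "dr" → prefix "dr" already present; 0 new (none)
  "drddrwdddw" → prefix "drddrwdddw" already present; 0 new (none)
Total nodes = 6 + 0 + 5 + 9 + 1 + 10 + 4 + 8 + 3 + 0 + 0 = 46

46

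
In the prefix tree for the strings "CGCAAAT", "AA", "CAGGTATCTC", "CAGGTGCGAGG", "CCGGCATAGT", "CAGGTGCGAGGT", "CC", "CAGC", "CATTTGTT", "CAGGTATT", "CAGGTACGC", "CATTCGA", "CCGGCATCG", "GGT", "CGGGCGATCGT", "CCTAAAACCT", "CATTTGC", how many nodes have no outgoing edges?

15

A leaf is a node with no children — equivalently, the end of a word that is not a proper prefix of any other stored word.
Those words: "AA", "CAGC", "CAGGTACGC", "CAGGTATCTC", "CAGGTATT", "CAGGTGCGAGGT", "CATTCGA", "CATTTGC", "CATTTGTT", "CCGGCATAGT", "CCGGCATCG", "CCTAAAACCT", "CGCAAAT", "CGGGCGATCGT", "GGT"
Leaf count: 15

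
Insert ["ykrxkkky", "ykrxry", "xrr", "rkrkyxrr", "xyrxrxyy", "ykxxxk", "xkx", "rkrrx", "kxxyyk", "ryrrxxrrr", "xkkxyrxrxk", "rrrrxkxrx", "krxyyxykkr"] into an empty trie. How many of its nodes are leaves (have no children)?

13

Leaves are exactly the stored words that no other stored word extends.
Those words: "krxyyxykkr", "kxxyyk", "rkrkyxrr", "rkrrx", "rrrrxkxrx", "ryrrxxrrr", "xkkxyrxrxk", "xkx", "xrr", "xyrxrxyy", "ykrxkkky", "ykrxry", "ykxxxk"
Leaf count: 13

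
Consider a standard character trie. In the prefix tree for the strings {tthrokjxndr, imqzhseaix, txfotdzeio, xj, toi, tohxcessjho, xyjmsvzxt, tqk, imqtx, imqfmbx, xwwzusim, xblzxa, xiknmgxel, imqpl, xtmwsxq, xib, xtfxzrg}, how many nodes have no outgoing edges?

17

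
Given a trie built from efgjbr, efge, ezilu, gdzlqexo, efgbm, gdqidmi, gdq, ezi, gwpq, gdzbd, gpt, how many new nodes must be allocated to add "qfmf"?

4

No existing word starts with "q", so every character of "qfmf" needs a new node.
4 − 0 = 4 new nodes.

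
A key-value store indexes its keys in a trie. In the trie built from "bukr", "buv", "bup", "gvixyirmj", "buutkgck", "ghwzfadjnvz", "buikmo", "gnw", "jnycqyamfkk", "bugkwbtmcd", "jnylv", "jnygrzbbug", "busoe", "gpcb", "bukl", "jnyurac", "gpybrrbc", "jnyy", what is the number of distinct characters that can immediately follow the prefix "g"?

Walk "g" from the root, arriving at one node.
Characters that immediately follow "g" among the stored strings: {h, n, p, v}.
That node has 4 child edges.

4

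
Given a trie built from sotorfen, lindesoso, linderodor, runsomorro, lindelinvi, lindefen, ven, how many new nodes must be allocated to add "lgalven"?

Walking "lgalven" from the root, the first 1 characters ("l") follow existing edges; "g" is the first miss.
So 7 − 1 = 6 new nodes.

6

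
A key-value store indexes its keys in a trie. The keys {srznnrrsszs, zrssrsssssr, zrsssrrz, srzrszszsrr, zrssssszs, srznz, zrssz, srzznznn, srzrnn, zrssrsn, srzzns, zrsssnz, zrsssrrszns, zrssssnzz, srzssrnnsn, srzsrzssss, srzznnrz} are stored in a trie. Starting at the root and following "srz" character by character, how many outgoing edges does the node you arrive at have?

4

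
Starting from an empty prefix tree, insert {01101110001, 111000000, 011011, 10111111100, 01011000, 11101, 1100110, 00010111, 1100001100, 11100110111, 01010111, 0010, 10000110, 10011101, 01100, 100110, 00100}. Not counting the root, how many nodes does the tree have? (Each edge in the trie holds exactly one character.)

Insert word by word; a character creates a node only if that edge doesn't already exist:
  "01101110001" → 11 new (0, 1, 1, 0, 1, 1, 1, 0, 0, 0, 1)
  "111000000" → 9 new (1, 1, 1, 0, 0, 0, 0, 0, 0)
  "011011" → prefix "011011" already present; 0 new (none)
  "10111111100" → prefix "1" already present; 10 new (0, 1, 1, 1, 1, 1, 1, 1, 0, 0)
  "01011000" → prefix "01" already present; 6 new (0, 1, 1, 0, 0, 0)
  "11101" → prefix "1110" already present; 1 new (1)
  "1100110" → prefix "11" already present; 5 new (0, 0, 1, 1, 0)
  "00010111" → prefix "0" already present; 7 new (0, 0, 1, 0, 1, 1, 1)
  "1100001100" → prefix "1100" already present; 6 new (0, 0, 1, 1, 0, 0)
  "11100110111" → prefix "11100" already present; 6 new (1, 1, 0, 1, 1, 1)
  "01010111" → prefix "0101" already present; 4 new (0, 1, 1, 1)
  "0010" → prefix "00" already present; 2 new (1, 0)
  "10000110" → prefix "10" already present; 6 new (0, 0, 0, 1, 1, 0)
  "10011101" → prefix "100" already present; 5 new (1, 1, 1, 0, 1)
  "01100" → prefix "0110" already present; 1 new (0)
  "100110" → prefix "10011" already present; 1 new (0)
  "00100" → prefix "0010" already present; 1 new (0)
Total nodes = 11 + 9 + 0 + 10 + 6 + 1 + 5 + 7 + 6 + 6 + 4 + 2 + 6 + 5 + 1 + 1 + 1 = 81

81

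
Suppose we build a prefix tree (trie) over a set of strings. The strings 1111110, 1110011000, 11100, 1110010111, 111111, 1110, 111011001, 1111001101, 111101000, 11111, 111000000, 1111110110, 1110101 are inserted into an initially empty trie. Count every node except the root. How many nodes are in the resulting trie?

Count nodes per top-level branch (shared prefixes stored once):
  '1'-branch (1110, 11100, 111000000, 1110010111, 1110011000, 1110101, 111011001, 1111001101, 111101000, 11111, 111111, 1111110, 1111110110): 42 nodes
Sum: 42

42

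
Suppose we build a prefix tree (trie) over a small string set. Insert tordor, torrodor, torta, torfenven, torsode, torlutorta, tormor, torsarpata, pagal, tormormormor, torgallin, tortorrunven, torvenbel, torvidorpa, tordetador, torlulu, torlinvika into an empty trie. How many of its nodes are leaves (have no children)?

A leaf is a node with no children — equivalently, the end of a word that is not a proper prefix of any other stored word.
Those words: "pagal", "tordetador", "tordor", "torfenven", "torgallin", "torlinvika", "torlulu", "torlutorta", "tormormormor", "torrodor", "torsarpata", "torsode", "torta", "tortorrunven", "torvenbel", "torvidorpa"
Leaf count: 16

16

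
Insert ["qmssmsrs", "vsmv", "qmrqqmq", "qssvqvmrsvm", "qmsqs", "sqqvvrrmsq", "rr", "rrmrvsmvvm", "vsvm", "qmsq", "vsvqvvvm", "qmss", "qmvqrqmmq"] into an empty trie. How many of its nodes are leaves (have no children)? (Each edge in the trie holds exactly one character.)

A leaf is a node with no children — equivalently, the end of a word that is not a proper prefix of any other stored word.
Those words: "qmrqqmq", "qmsqs", "qmssmsrs", "qmvqrqmmq", "qssvqvmrsvm", "rrmrvsmvvm", "sqqvvrrmsq", "vsmv", "vsvm", "vsvqvvvm"
Leaf count: 10

10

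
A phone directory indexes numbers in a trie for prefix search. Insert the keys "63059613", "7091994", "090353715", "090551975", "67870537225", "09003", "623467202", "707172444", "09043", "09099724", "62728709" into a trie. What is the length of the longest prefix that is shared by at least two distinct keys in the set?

3

Equivalently: take the maximum, over all pairs, of their longest common prefix length.
"09003" and "090353715" agree on "090" (3 characters) before diverging; nothing deeper is shared.
Longest shared-prefix length: 3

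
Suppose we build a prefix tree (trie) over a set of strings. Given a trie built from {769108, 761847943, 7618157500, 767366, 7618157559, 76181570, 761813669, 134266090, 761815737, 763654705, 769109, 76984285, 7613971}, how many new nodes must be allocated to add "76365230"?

The longest prefix of "76365230" already in the trie is "76365" (length 5).
New nodes needed: |"76365230"| − 5 = 8 − 5 = 3.

3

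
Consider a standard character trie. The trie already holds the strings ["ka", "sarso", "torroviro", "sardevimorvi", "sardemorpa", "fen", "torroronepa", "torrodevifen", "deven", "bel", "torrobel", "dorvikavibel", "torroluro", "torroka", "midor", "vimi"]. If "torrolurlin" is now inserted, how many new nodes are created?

3

"torrolur" is already a path in the trie; the remaining "lin" must be added.
New nodes needed: |"torrolurlin"| − 8 = 11 − 8 = 3.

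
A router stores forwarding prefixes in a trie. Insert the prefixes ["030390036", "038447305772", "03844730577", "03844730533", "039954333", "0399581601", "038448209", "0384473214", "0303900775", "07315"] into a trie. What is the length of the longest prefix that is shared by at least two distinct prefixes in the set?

Equivalently: take the maximum, over all pairs, of their longest common prefix length.
e.g. "03844730577" and "038447305772" share the prefix "03844730577" of length 11; no pair shares a longer one.
Longest shared-prefix length: 11

11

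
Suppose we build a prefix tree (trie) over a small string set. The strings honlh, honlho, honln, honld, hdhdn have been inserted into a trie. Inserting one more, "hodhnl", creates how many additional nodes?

4

Walking "hodhnl" from the root, the first 2 characters ("ho") follow existing edges; "d" is the first miss.
Each of the 4 remaining characters creates one node.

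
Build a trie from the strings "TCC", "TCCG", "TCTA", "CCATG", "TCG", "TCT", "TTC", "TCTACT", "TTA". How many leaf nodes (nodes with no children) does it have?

6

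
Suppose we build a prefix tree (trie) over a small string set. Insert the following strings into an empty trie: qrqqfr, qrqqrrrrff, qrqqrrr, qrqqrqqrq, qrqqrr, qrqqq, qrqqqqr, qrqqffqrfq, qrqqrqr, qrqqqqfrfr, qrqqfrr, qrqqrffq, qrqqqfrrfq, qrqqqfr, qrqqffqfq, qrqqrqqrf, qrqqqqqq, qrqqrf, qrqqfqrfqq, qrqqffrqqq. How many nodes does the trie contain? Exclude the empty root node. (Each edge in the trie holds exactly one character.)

Count nodes per top-level branch (shared prefixes stored once):
  'q'-branch (qrqqffqfq, qrqqffqrfq, qrqqffrqqq, qrqqfqrfqq, qrqqfr, qrqqfrr, qrqqq, qrqqqfr, qrqqqfrrfq, qrqqqqfrfr, qrqqqqqq, qrqqqqr, qrqqrf, qrqqrffq, qrqqrqqrf, qrqqrqqrq, qrqqrqr, qrqqrr, qrqqrrr, qrqqrrrrff): 52 nodes
Sum: 52

52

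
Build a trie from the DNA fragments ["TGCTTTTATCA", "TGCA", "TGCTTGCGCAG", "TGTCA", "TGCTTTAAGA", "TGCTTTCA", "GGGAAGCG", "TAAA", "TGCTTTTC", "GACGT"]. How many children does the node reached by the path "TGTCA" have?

0

The children of the "TGTCA" node are the distinct next characters among strings starting with "TGTCA".
No stored string extends past "TGTCA".
That node has 0 child edges.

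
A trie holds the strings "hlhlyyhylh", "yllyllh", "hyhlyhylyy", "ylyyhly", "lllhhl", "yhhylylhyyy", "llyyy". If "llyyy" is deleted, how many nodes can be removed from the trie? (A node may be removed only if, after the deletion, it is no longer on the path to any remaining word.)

3

Walk "llyyy" from the leaf back toward the root, removing each node that no remaining word uses.
The suffix "yyy" (3 nodes) is used only by "llyyy"; the node for "ll" still has the child "l", so pruning stops there.
Nodes removed: 3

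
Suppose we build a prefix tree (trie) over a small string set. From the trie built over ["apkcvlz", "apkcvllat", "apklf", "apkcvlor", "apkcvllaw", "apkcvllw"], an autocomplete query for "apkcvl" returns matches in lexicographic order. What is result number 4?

apkcvlor

Words with prefix "apkcvl", in lexicographic order: "apkcvllat", "apkcvllaw", "apkcvllw", "apkcvlor", "apkcvlz"
The 4th is apkcvlor.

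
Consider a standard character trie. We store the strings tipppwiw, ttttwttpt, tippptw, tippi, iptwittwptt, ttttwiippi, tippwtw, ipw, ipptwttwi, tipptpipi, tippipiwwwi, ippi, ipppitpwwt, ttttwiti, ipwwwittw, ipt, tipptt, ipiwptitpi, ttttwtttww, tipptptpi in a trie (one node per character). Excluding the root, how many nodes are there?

Insert word by word; a character creates a node only if that edge doesn't already exist:
  "tipppwiw" → 8 new (t, i, p, p, p, w, i, w)
  "ttttwttpt" → prefix "t" already present; 8 new (t, t, t, w, t, t, p, t)
  "tippptw" → prefix "tippp" already present; 2 new (t, w)
  "tippi" → prefix "tipp" already present; 1 new (i)
  "iptwittwptt" → 11 new (i, p, t, w, i, t, t, w, p, t, t)
  "ttttwiippi" → prefix "ttttw" already present; 5 new (i, i, p, p, i)
  "tippwtw" → prefix "tipp" already present; 3 new (w, t, w)
  "ipw" → prefix "ip" already present; 1 new (w)
  "ipptwttwi" → prefix "ip" already present; 7 new (p, t, w, t, t, w, i)
  "tipptpipi" → prefix "tipp" already present; 5 new (t, p, i, p, i)
  "tippipiwwwi" → prefix "tippi" already present; 6 new (p, i, w, w, w, i)
  "ippi" → prefix "ipp" already present; 1 new (i)
  "ipppitpwwt" → prefix "ipp" already present; 7 new (p, i, t, p, w, w, t)
  "ttttwiti" → prefix "ttttwi" already present; 2 new (t, i)
  "ipwwwittw" → prefix "ipw" already present; 6 new (w, w, i, t, t, w)
  "ipt" → prefix "ipt" already present; 0 new (none)
  "tipptt" → prefix "tippt" already present; 1 new (t)
  "ipiwptitpi" → prefix "ip" already present; 8 new (i, w, p, t, i, t, p, i)
  "ttttwtttww" → prefix "ttttwtt" already present; 3 new (t, w, w)
  "tipptptpi" → prefix "tipptp" already present; 3 new (t, p, i)
Total nodes = 8 + 8 + 2 + 1 + 11 + 5 + 3 + 1 + 7 + 5 + 6 + 1 + 7 + 2 + 6 + 0 + 1 + 8 + 3 + 3 = 88

88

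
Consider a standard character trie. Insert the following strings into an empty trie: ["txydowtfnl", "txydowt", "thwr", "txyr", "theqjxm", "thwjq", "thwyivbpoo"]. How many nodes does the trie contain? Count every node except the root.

28

For each word, the new-node count is its length minus the longest prefix already in the trie:
  "txydowtfnl" → 10 new (t, x, y, d, o, w, t, f, n, l)
  "txydowt" → prefix "txydowt" already present; 0 new (none)
  "thwr" → prefix "t" already present; 3 new (h, w, r)
  "txyr" → prefix "txy" already present; 1 new (r)
  "theqjxm" → prefix "th" already present; 5 new (e, q, j, x, m)
  "thwjq" → prefix "thw" already present; 2 new (j, q)
  "thwyivbpoo" → prefix "thw" already present; 7 new (y, i, v, b, p, o, o)
Total nodes = 10 + 0 + 3 + 1 + 5 + 2 + 7 = 28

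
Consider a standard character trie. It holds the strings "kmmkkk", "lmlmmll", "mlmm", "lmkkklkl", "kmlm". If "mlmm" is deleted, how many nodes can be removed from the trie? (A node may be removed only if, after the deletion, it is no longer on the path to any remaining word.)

Walk "mlmm" from the leaf back toward the root, removing each node that no remaining word uses.
No other word shares any prefix with "mlmm", so all 4 of its nodes go.
Nodes removed: 4

4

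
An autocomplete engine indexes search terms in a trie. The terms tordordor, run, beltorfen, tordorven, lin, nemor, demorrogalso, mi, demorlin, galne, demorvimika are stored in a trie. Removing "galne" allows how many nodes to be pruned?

5

A node on "galne"'s path can go only if nothing else ends at it or branches off below it.
No other word shares any prefix with "galne", so all 5 of its nodes go.
Nodes removed: 5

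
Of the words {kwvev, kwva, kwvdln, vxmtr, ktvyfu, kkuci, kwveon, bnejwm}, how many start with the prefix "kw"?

4

Traverse to the node for "kw", then collect every word in that subtree.
Words under "kw": kwva, kwvdln, kwveon, kwvev
Count: 4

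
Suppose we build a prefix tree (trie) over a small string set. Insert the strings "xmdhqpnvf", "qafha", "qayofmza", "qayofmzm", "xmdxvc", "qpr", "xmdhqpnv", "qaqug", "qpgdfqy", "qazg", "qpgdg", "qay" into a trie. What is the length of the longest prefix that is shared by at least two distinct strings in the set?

Look for the deepest trie node that still has at least two words in its subtree.
"xmdhqpnv" and "xmdhqpnvf" agree on "xmdhqpnv" (8 characters) before diverging; nothing deeper is shared.
Longest shared-prefix length: 8

8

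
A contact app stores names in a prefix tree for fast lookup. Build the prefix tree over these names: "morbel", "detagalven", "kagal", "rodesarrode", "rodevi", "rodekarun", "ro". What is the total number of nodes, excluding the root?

Count nodes per top-level branch (shared prefixes stored once):
  'd'-branch (detagalven): 10 nodes
  'k'-branch (kagal): 5 nodes
  'm'-branch (morbel): 6 nodes
  'r'-branch (ro, rodekarun, rodesarrode, rodevi): 18 nodes
Sum: 39

39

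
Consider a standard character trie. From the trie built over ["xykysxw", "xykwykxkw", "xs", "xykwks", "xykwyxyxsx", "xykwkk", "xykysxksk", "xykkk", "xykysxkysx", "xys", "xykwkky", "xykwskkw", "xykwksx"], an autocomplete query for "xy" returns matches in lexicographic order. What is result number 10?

xykysxkysx

DFS of the "xy" subtree visits, in order: "xykkk", "xykwkk", "xykwkky", "xykwks", "xykwksx", "xykwskkw", "xykwykxkw", "xykwyxyxsx", "xykysxksk", "xykysxkysx", "xykysxw", "xys"
The 10th is xykysxkysx.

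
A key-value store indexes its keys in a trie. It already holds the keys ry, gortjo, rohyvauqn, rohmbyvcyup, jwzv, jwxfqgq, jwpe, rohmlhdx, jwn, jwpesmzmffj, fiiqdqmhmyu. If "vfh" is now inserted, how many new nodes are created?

No existing word starts with "v", so every character of "vfh" needs a new node.
3 − 0 = 3 new nodes.

3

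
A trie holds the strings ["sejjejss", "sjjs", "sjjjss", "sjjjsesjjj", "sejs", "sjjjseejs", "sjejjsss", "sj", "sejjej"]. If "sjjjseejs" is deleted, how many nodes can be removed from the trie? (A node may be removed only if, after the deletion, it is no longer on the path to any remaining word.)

3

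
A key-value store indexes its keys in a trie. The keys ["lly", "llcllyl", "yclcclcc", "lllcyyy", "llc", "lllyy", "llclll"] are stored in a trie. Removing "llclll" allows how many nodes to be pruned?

1

A node on "llclll"'s path can go only if nothing else ends at it or branches off below it.
The suffix "l" (1 node) is used only by "llclll"; the node for "llcll" still has the child "y", so pruning stops there.
Nodes removed: 1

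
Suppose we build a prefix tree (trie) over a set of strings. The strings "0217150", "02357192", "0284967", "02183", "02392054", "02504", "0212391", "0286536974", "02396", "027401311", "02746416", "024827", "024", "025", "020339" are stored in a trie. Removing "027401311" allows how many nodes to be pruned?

5

After clearing the end-marker at "027401311", prune upward until reaching a node still needed by another word.
The suffix "01311" (5 nodes) is used only by "027401311"; the node for "0274" still has the child "6", so pruning stops there.
Nodes removed: 5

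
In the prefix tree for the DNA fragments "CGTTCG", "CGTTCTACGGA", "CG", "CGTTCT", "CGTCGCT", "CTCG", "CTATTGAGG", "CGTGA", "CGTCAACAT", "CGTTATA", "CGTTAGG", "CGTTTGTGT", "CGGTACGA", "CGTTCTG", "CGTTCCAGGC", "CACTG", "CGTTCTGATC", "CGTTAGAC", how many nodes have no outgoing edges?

Leaves are exactly the stored words that no other stored word extends.
Those words: "CACTG", "CGGTACGA", "CGTCAACAT", "CGTCGCT", "CGTGA", "CGTTAGAC", "CGTTAGG", "CGTTATA", "CGTTCCAGGC", "CGTTCG", "CGTTCTACGGA", "CGTTCTGATC", "CGTTTGTGT", "CTATTGAGG", "CTCG"
Leaf count: 15

15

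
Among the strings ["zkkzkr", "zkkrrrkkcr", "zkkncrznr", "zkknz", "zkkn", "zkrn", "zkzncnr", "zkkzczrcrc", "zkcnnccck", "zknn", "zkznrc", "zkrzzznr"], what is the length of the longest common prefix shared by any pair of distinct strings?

Equivalently: take the maximum, over all pairs, of their longest common prefix length.
"zkkn" and "zkkncrznr" agree on "zkkn" (4 characters) before diverging; nothing deeper is shared.
Longest shared-prefix length: 4

4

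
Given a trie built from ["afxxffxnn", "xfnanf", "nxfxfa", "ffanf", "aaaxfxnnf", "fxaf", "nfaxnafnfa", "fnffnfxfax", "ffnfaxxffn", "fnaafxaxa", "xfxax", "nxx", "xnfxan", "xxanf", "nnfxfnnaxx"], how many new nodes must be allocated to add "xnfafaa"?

The longest prefix of "xnfafaa" already in the trie is "xnf" (length 3).
So 7 − 3 = 4 new nodes.

4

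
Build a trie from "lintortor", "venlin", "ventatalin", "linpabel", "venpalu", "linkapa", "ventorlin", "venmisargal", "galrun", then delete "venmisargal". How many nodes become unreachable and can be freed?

8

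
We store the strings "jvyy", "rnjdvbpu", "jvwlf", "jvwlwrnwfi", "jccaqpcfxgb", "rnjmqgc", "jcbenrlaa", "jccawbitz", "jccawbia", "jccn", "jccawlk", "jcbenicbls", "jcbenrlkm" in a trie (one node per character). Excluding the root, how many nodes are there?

58

Count nodes per top-level branch (shared prefixes stored once):
  'j'-branch (jcbenicbls, jcbenrlaa, jcbenrlkm, jccaqpcfxgb, jccawbia, jccawbitz, jccawlk, jccn, jvwlf, jvwlwrnwfi, jvyy): 46 nodes
  'r'-branch (rnjdvbpu, rnjmqgc): 12 nodes
Sum: 58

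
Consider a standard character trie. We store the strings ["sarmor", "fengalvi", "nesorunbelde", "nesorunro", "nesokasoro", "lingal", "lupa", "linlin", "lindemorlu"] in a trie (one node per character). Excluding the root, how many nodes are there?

Count nodes per top-level branch (shared prefixes stored once):
  'f'-branch (fengalvi): 8 nodes
  'l'-branch (lindemorlu, lingal, linlin, lupa): 19 nodes
  'n'-branch (nesokasoro, nesorunbelde, nesorunro): 20 nodes
  's'-branch (sarmor): 6 nodes
Sum: 53

53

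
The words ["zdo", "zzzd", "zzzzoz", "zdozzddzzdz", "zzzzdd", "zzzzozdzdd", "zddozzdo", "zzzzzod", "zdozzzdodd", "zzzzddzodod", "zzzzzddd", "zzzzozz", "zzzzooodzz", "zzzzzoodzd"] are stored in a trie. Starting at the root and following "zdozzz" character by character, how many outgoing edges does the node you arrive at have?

The children of the "zdozzz" node are the distinct next characters among strings starting with "zdozzz".
Characters that immediately follow "zdozzz" among the stored strings: {d}.
That node has 1 child edge.

1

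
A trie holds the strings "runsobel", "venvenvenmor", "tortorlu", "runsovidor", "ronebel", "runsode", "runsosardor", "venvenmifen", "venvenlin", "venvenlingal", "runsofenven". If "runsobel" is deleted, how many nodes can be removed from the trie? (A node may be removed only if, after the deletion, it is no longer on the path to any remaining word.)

Walk "runsobel" from the leaf back toward the root, removing each node that no remaining word uses.
The suffix "bel" (3 nodes) is used only by "runsobel"; the node for "runso" still has the child "v", so pruning stops there.
Nodes removed: 3

3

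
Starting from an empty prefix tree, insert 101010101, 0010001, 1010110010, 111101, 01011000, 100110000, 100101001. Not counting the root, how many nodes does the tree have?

45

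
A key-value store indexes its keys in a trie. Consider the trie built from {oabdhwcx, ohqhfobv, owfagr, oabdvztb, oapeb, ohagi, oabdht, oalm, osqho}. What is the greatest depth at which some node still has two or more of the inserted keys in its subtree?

5

The deepest shared node is where two words last agree before diverging.
"oabdht" and "oabdhwcx" agree on "oabdh" (5 characters) before diverging; nothing deeper is shared.
Longest shared-prefix length: 5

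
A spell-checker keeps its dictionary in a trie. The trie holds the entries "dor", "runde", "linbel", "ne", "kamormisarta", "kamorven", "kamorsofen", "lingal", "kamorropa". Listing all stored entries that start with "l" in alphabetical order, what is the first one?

Filter for "l…" and sort: "linbel", "lingal"
The 1st is linbel.

linbel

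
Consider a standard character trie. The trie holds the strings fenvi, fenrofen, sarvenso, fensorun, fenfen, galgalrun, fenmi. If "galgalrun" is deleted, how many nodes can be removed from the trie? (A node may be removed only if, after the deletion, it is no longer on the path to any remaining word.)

9

After clearing the end-marker at "galgalrun", prune upward until reaching a node still needed by another word.
No other word shares any prefix with "galgalrun", so all 9 of its nodes go.
Nodes removed: 9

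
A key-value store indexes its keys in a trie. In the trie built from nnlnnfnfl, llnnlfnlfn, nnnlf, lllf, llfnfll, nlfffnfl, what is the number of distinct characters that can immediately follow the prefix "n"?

Walk "n" from the root, arriving at one node.
Distinct next characters after "n": l, n.
That node has 2 child edges.

2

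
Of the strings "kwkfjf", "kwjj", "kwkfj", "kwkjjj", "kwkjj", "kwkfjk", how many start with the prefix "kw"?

Walk to "kw"; the words in its subtree are exactly those with that prefix.
Words under "kw": kwjj, kwkfj, kwkfjf, kwkfjk, kwkjj, kwkjjj
Count: 6

6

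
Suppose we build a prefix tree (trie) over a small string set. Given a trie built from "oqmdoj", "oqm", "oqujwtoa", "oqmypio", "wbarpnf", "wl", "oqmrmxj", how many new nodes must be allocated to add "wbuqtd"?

4

Walking "wbuqtd" from the root, the first 2 characters ("wb") follow existing edges; "u" is the first miss.
Each of the 4 remaining characters creates one node.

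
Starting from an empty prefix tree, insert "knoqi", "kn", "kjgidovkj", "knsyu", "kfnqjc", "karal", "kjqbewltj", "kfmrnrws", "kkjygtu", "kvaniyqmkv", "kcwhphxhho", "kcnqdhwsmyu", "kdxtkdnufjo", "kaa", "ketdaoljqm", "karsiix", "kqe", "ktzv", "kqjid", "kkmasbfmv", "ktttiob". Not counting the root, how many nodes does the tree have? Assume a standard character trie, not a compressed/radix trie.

115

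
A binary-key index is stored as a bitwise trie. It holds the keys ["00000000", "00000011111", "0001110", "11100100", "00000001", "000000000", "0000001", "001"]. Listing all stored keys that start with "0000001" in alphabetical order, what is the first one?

0000001

Filter for "0000001…" and sort: "0000001", "00000011111"
The 1st is 0000001.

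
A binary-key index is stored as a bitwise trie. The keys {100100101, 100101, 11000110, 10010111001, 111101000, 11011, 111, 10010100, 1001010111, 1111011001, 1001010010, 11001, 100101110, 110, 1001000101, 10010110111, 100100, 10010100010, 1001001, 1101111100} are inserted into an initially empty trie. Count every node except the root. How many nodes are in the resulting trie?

Trace insertions, counting only characters that open a new branch:
  "100100101" → 9 new (1, 0, 0, 1, 0, 0, 1, 0, 1)
  "100101" → prefix "10010" already present; 1 new (1)
  "11000110" → prefix "1" already present; 7 new (1, 0, 0, 0, 1, 1, 0)
  "10010111001" → prefix "100101" already present; 5 new (1, 1, 0, 0, 1)
  "111101000" → prefix "11" already present; 7 new (1, 1, 0, 1, 0, 0, 0)
  "11011" → prefix "110" already present; 2 new (1, 1)
  "111" → prefix "111" already present; 0 new (none)
  "10010100" → prefix "100101" already present; 2 new (0, 0)
  "1001010111" → prefix "1001010" already present; 3 new (1, 1, 1)
  "1111011001" → prefix "111101" already present; 4 new (1, 0, 0, 1)
  "1001010010" → prefix "10010100" already present; 2 new (1, 0)
  "11001" → prefix "1100" already present; 1 new (1)
  "100101110" → prefix "100101110" already present; 0 new (none)
  "110" → prefix "110" already present; 0 new (none)
  "1001000101" → prefix "100100" already present; 4 new (0, 1, 0, 1)
  "10010110111" → prefix "1001011" already present; 4 new (0, 1, 1, 1)
  "100100" → prefix "100100" already present; 0 new (none)
  "10010100010" → prefix "10010100" already present; 3 new (0, 1, 0)
  "1001001" → prefix "1001001" already present; 0 new (none)
  "1101111100" → prefix "11011" already present; 5 new (1, 1, 1, 0, 0)
Total nodes = 9 + 1 + 7 + 5 + 7 + 2 + 0 + 2 + 3 + 4 + 2 + 1 + 0 + 0 + 4 + 4 + 0 + 3 + 0 + 5 = 59

59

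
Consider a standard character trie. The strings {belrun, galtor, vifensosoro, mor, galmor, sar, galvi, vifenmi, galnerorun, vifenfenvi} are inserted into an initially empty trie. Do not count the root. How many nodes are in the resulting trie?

Count nodes per top-level branch (shared prefixes stored once):
  'b'-branch (belrun): 6 nodes
  'g'-branch (galmor, galnerorun, galtor, galvi): 18 nodes
  'm'-branch (mor): 3 nodes
  's'-branch (sar): 3 nodes
  'v'-branch (vifenfenvi, vifenmi, vifensosoro): 18 nodes
Sum: 48

48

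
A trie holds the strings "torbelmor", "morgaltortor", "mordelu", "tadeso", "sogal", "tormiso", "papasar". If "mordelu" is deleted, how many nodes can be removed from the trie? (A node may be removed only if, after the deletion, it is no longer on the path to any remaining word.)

4

Walk "mordelu" from the leaf back toward the root, removing each node that no remaining word uses.
The suffix "delu" (4 nodes) is used only by "mordelu"; the node for "mor" still has the child "g", so pruning stops there.
Nodes removed: 4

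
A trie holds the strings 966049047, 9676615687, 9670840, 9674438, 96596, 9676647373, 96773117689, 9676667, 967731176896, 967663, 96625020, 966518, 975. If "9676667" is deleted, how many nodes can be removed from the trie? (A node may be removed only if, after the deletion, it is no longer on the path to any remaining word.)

After clearing the end-marker at "9676667", prune upward until reaching a node still needed by another word.
The suffix "67" (2 nodes) is used only by "9676667"; the node for "96766" still has the child "1", so pruning stops there.
Nodes removed: 2

2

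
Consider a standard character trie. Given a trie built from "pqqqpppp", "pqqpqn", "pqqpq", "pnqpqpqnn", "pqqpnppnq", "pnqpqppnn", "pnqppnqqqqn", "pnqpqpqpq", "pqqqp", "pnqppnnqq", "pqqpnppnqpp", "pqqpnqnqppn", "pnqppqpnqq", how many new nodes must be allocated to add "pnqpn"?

Walking "pnqpn" from the root, the first 4 characters ("pnqp") follow existing edges; "n" is the first miss.
Each of the 1 remaining characters creates one node.

1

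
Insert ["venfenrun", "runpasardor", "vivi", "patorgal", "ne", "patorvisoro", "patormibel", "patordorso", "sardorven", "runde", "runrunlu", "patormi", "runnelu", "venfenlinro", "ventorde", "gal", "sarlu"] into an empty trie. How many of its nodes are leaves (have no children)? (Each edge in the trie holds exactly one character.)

16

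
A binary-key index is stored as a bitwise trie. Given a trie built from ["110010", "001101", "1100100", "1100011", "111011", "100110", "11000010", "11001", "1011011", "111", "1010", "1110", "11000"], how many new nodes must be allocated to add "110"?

0

Every character of "110" already lies on an existing path (it is a prefix of some stored word).
No new nodes are needed: 0.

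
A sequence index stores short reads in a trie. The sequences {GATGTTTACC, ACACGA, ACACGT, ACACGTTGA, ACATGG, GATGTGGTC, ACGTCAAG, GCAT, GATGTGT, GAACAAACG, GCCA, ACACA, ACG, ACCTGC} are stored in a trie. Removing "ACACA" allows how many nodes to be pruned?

1

Walk "ACACA" from the leaf back toward the root, removing each node that no remaining word uses.
The suffix "A" (1 node) is used only by "ACACA"; the node for "ACAC" still has the child "G", so pruning stops there.
Nodes removed: 1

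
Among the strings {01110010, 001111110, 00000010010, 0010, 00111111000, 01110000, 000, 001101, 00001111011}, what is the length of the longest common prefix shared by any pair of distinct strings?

Equivalently: take the maximum, over all pairs, of their longest common prefix length.
"001111110" and "00111111000" agree on "001111110" (9 characters) before diverging; nothing deeper is shared.
Longest shared-prefix length: 9

9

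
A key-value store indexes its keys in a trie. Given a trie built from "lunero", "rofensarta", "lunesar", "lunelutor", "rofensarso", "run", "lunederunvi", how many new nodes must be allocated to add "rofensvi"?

"rofens" is already a path in the trie; the remaining "vi" must be added.
So 8 − 6 = 2 new nodes.

2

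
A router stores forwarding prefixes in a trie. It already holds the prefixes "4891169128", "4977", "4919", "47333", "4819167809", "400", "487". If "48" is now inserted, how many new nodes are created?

0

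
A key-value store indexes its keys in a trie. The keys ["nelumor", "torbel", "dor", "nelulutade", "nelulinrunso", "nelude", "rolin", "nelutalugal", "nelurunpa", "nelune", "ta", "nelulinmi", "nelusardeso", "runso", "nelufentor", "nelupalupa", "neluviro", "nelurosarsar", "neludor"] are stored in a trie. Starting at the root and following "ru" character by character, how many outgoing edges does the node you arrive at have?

1

Walk "ru" from the root, arriving at one node.
Characters that immediately follow "ru" among the stored strings: {n}.
That node has 1 child edge.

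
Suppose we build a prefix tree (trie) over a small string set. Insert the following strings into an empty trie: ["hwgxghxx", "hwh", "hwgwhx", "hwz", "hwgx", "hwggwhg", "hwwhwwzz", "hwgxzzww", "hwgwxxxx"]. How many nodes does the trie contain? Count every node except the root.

31

Count nodes per top-level branch (shared prefixes stored once):
  'h'-branch (hwggwhg, hwgwhx, hwgwxxxx, hwgx, hwgxghxx, hwgxzzww, hwh, hwwhwwzz, hwz): 31 nodes
Sum: 31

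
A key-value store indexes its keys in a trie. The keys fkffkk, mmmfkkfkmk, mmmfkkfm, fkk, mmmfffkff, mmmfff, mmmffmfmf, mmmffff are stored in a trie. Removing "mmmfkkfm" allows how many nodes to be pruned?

After clearing the end-marker at "mmmfkkfm", prune upward until reaching a node still needed by another word.
The suffix "m" (1 node) is used only by "mmmfkkfm"; the node for "mmmfkkf" still has the child "k", so pruning stops there.
Nodes removed: 1

1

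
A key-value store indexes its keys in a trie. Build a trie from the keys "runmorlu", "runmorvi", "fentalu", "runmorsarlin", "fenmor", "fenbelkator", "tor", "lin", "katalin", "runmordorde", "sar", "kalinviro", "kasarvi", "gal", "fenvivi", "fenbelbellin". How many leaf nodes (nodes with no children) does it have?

16

A leaf is a node with no children — equivalently, the end of a word that is not a proper prefix of any other stored word.
Those words: "fenbelbellin", "fenbelkator", "fenmor", "fentalu", "fenvivi", "gal", "kalinviro", "kasarvi", "katalin", "lin", "runmordorde", "runmorlu", "runmorsarlin", "runmorvi", "sar", "tor"
Leaf count: 16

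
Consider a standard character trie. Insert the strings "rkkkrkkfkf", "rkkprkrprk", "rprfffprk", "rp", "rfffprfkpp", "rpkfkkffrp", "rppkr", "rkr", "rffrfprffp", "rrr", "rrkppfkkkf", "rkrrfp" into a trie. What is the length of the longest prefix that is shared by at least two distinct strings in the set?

3

The deepest shared node is where two words last agree before diverging.
"rfffprfkpp" and "rffrfprffp" agree on "rff" (3 characters) before diverging; nothing deeper is shared.
Longest shared-prefix length: 3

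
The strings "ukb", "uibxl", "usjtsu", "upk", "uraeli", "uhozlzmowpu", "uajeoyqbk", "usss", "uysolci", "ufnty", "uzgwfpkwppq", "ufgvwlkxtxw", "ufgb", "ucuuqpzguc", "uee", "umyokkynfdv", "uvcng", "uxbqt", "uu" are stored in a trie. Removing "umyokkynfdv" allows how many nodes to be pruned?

A node on "umyokkynfdv"'s path can go only if nothing else ends at it or branches off below it.
The suffix "myokkynfdv" (10 nodes) is used only by "umyokkynfdv"; the node for "u" still has the child "k", so pruning stops there.
Nodes removed: 10

10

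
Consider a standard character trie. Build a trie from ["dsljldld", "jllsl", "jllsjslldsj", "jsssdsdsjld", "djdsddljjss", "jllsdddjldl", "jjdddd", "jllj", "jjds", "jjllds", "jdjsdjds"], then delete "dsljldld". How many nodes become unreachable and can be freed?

After clearing the end-marker at "dsljldld", prune upward until reaching a node still needed by another word.
The suffix "sljldld" (7 nodes) is used only by "dsljldld"; the node for "d" still has the child "j", so pruning stops there.
Nodes removed: 7

7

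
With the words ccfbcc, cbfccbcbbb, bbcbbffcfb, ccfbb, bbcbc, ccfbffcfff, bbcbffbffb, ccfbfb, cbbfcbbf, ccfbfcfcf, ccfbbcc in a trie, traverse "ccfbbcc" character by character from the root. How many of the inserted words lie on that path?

2

Check each prefix of "ccfbbcc" against the stored set — each match is an end-marker on the path.
Prefixes of the query that are stored words: "ccfbb", "ccfbbcc"
Count: 2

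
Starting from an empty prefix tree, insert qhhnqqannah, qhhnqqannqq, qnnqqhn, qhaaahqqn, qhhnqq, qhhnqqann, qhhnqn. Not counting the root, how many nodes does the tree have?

27

Count nodes per top-level branch (shared prefixes stored once):
  'q'-branch (qhaaahqqn, qhhnqn, qhhnqq, qhhnqqann, qhhnqqannah, qhhnqqannqq, qnnqqhn): 27 nodes
Sum: 27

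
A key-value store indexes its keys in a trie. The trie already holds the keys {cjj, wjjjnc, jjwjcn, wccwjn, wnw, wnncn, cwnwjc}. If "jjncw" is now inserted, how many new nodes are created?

3

"jj" is already a path in the trie; the remaining "ncw" must be added.
New nodes needed: |"jjncw"| − 2 = 5 − 2 = 3.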